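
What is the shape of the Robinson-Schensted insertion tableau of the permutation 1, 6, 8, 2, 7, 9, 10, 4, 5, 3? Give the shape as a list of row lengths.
[5, 3, 1, 1]

Row-insert each entry into an empty tableau.

After inserting 1: P = [[1]].
After inserting 6: P = [[1, 6]].
After inserting 8: P = [[1, 6, 8]].
After inserting 2: P = [[1, 2, 8], [6]].
After inserting 7: P = [[1, 2, 7], [6, 8]].
After inserting 9: P = [[1, 2, 7, 9], [6, 8]].
After inserting 10: P = [[1, 2, 7, 9, 10], [6, 8]].
After inserting 4: P = [[1, 2, 4, 9, 10], [6, 7], [8]].
After inserting 5: P = [[1, 2, 4, 5, 10], [6, 7, 9], [8]].
After inserting 3: P = [[1, 2, 3, 5, 10], [4, 7, 9], [6], [8]].

The final insertion tableau P = [[1, 2, 3, 5, 10], [4, 7, 9], [6], [8]] has shape [5, 3, 1, 1].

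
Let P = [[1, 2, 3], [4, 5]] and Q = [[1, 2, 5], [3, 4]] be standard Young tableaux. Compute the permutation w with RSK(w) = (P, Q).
4 5 1 2 3

Reverse the RSK construction: for i from n down to 1, find the cell of Q containing i, remove the entry at that cell from P, and reverse-bump it up through P; the value ejected from row 1 is w(i).

Step i=5: Q has 5 at row 1, column 3; remove that cell from P, ejecting 3. So w(5) = 3. P is now [[1, 2], [4, 5]].
Step i=4: Q has 4 at row 2, column 2; remove 5 from row 2 of P and reverse-bump: 5 enters row 1 and ejects 2. So w(4) = 2. P is now [[1, 5], [4]].
Step i=3: Q has 3 at row 2, column 1; remove 4 from row 2 of P and reverse-bump: 4 enters row 1 and ejects 1. So w(3) = 1. P is now [[4, 5]].
Step i=2: Q has 2 at row 1, column 2; remove that cell from P, ejecting 5. So w(2) = 5. P is now [[4]].
Step i=1: Q has 1 at row 1, column 1; remove that cell from P, ejecting 4. So w(1) = 4. P is now [].

So w = 4 5 1 2 3.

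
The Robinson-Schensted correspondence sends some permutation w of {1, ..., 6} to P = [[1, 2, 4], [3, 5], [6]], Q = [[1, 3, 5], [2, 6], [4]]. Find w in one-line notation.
Reverse the RSK construction: for i from n down to 1, find the cell of Q containing i, remove the entry at that cell from P, and reverse-bump it up through P; the value ejected from row 1 is w(i).

Step i=6: Q has 6 at row 2, column 2; remove 5 from row 2 of P and reverse-bump: 5 enters row 1 and ejects 4. So w(6) = 4. P is now [[1, 2, 5], [3], [6]].
Step i=5: Q has 5 at row 1, column 3; remove that cell from P, ejecting 5. So w(5) = 5. P is now [[1, 2], [3], [6]].
Step i=4: Q has 4 at row 3, column 1; remove 6 from row 3 of P and reverse-bump: 6 enters row 2 and ejects 3; 3 enters row 1 and ejects 2. So w(4) = 2. P is now [[1, 3], [6]].
Step i=3: Q has 3 at row 1, column 2; remove that cell from P, ejecting 3. So w(3) = 3. P is now [[1], [6]].
Step i=2: Q has 2 at row 2, column 1; remove 6 from row 2 of P and reverse-bump: 6 enters row 1 and ejects 1. So w(2) = 1. P is now [[6]].
Step i=1: Q has 1 at row 1, column 1; remove that cell from P, ejecting 6. So w(1) = 6. P is now [].

So w = 6 1 3 2 5 4.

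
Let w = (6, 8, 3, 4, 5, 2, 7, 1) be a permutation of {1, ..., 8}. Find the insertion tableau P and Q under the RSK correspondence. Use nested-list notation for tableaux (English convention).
P = [[1, 4, 5, 7], [2, 8], [3], [6]], Q = [[1, 2, 5, 7], [3, 4], [6], [8]]

Insert each entry of the permutation into P by Schensted row insertion, recording in Q the position of each new cell.

Insert 6: appended to row 1. P = [[6]].
Insert 8: appended to row 1. P = [[6, 8]].
Insert 3: 3 bumps 6 from row 1; 6 starts row 2. P = [[3, 8], [6]].
Insert 4: 4 bumps 8 from row 1; 8 appends to row 2. P = [[3, 4], [6, 8]].
Insert 5: appended to row 1. P = [[3, 4, 5], [6, 8]].
Insert 2: 2 bumps 3 from row 1; 3 bumps 6 from row 2; 6 starts row 3. P = [[2, 4, 5], [3, 8], [6]].
Insert 7: appended to row 1. P = [[2, 4, 5, 7], [3, 8], [6]].
Insert 1: 1 bumps 2 from row 1; 2 bumps 3 from row 2; 3 bumps 6 from row 3; 6 starts row 4. P = [[1, 4, 5, 7], [2, 8], [3], [6]].

So P = [[1, 4, 5, 7], [2, 8], [3], [6]], Q = [[1, 2, 5, 7], [3, 4], [6], [8]].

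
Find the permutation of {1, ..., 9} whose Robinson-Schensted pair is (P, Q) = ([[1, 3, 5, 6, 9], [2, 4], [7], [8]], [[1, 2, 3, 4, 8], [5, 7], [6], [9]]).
Reverse the RSK construction: for i from n down to 1, find the cell of Q containing i, remove the entry at that cell from P, and reverse-bump it up through P; the value ejected from row 1 is w(i).

Step i=9: Q has 9 at row 4, column 1; remove 8 from row 4 of P and reverse-bump: 8 enters row 3 and ejects 7; 7 enters row 2 and ejects 4; 4 enters row 1 and ejects 3. So w(9) = 3. P is now [[1, 4, 5, 6, 9], [2, 7], [8]].
Step i=8: Q has 8 at row 1, column 5; remove that cell from P, ejecting 9. So w(8) = 9. P is now [[1, 4, 5, 6], [2, 7], [8]].
Step i=7: Q has 7 at row 2, column 2; remove 7 from row 2 of P and reverse-bump: 7 enters row 1 and ejects 6. So w(7) = 6. P is now [[1, 4, 5, 7], [2], [8]].
Step i=6: Q has 6 at row 3, column 1; remove 8 from row 3 of P and reverse-bump: 8 enters row 2 and ejects 2; 2 enters row 1 and ejects 1. So w(6) = 1. P is now [[2, 4, 5, 7], [8]].
Step i=5: Q has 5 at row 2, column 1; remove 8 from row 2 of P and reverse-bump: 8 enters row 1 and ejects 7. So w(5) = 7. P is now [[2, 4, 5, 8]].
Step i=4: Q has 4 at row 1, column 4; remove that cell from P, ejecting 8. So w(4) = 8. P is now [[2, 4, 5]].
Step i=3: Q has 3 at row 1, column 3; remove that cell from P, ejecting 5. So w(3) = 5. P is now [[2, 4]].
Step i=2: Q has 2 at row 1, column 2; remove that cell from P, ejecting 4. So w(2) = 4. P is now [[2]].
Step i=1: Q has 1 at row 1, column 1; remove that cell from P, ejecting 2. So w(1) = 2. P is now [].

So w = 2 4 5 8 7 1 6 9 3.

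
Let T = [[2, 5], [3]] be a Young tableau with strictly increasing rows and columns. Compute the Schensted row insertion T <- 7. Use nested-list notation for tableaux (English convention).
[[2, 5, 7], [3]]

7 is larger than every entry of row 1, so it is appended to row 1. The new tableau is [[2, 5, 7], [3]].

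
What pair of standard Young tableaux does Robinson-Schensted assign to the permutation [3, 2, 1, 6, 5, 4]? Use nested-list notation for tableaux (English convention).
Insert each entry of the permutation into P by Schensted row insertion, recording in Q the position of each new cell.

Insert 3: appended to row 1. P = [[3]], Q = [[1]].
Insert 2: 2 bumps 3 from row 1; 3 starts row 2. P = [[2], [3]], Q = [[1], [2]].
Insert 1: 1 bumps 2 from row 1; 2 bumps 3 from row 2; 3 starts row 3. P = [[1], [2], [3]], Q = [[1], [2], [3]].
Insert 6: appended to row 1. P = [[1, 6], [2], [3]], Q = [[1, 4], [2], [3]].
Insert 5: 5 bumps 6 from row 1; 6 appends to row 2. P = [[1, 5], [2, 6], [3]], Q = [[1, 4], [2, 5], [3]].
Insert 4: 4 bumps 5 from row 1; 5 bumps 6 from row 2; 6 appends to row 3. P = [[1, 4], [2, 5], [3, 6]], Q = [[1, 4], [2, 5], [3, 6]].

So P = [[1, 4], [2, 5], [3, 6]], Q = [[1, 4], [2, 5], [3, 6]].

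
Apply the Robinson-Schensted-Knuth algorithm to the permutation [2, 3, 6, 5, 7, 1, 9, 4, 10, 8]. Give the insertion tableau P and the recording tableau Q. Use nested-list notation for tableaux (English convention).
P = [[1, 3, 4, 7, 8, 10], [2, 5, 9], [6]], Q = [[1, 2, 3, 5, 7, 9], [4, 8, 10], [6]]

Insert each entry of the permutation into P by Schensted row insertion, recording in Q the position of each new cell.

Insert 2: appended to row 1. P = [[2]].
Insert 3: appended to row 1. P = [[2, 3]].
Insert 6: appended to row 1. P = [[2, 3, 6]].
Insert 5: 5 bumps 6 from row 1; 6 starts row 2. P = [[2, 3, 5], [6]].
Insert 7: appended to row 1. P = [[2, 3, 5, 7], [6]].
Insert 1: 1 bumps 2 from row 1; 2 bumps 6 from row 2; 6 starts row 3. P = [[1, 3, 5, 7], [2], [6]].
Insert 9: appended to row 1. P = [[1, 3, 5, 7, 9], [2], [6]].
Insert 4: 4 bumps 5 from row 1; 5 appends to row 2. P = [[1, 3, 4, 7, 9], [2, 5], [6]].
Insert 10: appended to row 1. P = [[1, 3, 4, 7, 9, 10], [2, 5], [6]].
Insert 8: 8 bumps 9 from row 1; 9 appends to row 2. P = [[1, 3, 4, 7, 8, 10], [2, 5, 9], [6]].

So P = [[1, 3, 4, 7, 8, 10], [2, 5, 9], [6]], Q = [[1, 2, 3, 5, 7, 9], [4, 8, 10], [6]].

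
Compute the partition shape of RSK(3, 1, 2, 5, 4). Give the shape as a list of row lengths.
Row-insert each entry into an empty tableau.

After inserting 3: P = [[3]].
After inserting 1: P = [[1], [3]].
After inserting 2: P = [[1, 2], [3]].
After inserting 5: P = [[1, 2, 5], [3]].
After inserting 4: P = [[1, 2, 4], [3, 5]].

The final insertion tableau P = [[1, 2, 4], [3, 5]] has shape [3, 2].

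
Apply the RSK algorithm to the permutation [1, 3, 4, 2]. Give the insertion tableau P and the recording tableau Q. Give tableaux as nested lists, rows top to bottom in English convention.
Insert each entry of the permutation into P by Schensted row insertion, recording in Q the position of each new cell.

Insert 1: appended to row 1. P = [[1]].
Insert 3: appended to row 1. P = [[1, 3]].
Insert 4: appended to row 1. P = [[1, 3, 4]].
Insert 2: 2 bumps 3 from row 1; 3 starts row 2. P = [[1, 2, 4], [3]].

So P = [[1, 2, 4], [3]], Q = [[1, 2, 3], [4]].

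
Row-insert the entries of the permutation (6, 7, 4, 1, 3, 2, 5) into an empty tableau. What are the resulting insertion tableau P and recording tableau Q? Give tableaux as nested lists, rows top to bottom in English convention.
Insert each entry of the permutation into P by Schensted row insertion, recording in Q the position of each new cell.

Insert 6: appended to row 1. P = [[6]].
Insert 7: appended to row 1. P = [[6, 7]].
Insert 4: 4 bumps 6 from row 1; 6 starts row 2. P = [[4, 7], [6]].
Insert 1: 1 bumps 4 from row 1; 4 bumps 6 from row 2; 6 starts row 3. P = [[1, 7], [4], [6]].
Insert 3: 3 bumps 7 from row 1; 7 appends to row 2. P = [[1, 3], [4, 7], [6]].
Insert 2: 2 bumps 3 from row 1; 3 bumps 4 from row 2; 4 bumps 6 from row 3; 6 starts row 4. P = [[1, 2], [3, 7], [4], [6]].
Insert 5: appended to row 1. P = [[1, 2, 5], [3, 7], [4], [6]].

So P = [[1, 2, 5], [3, 7], [4], [6]], Q = [[1, 2, 7], [3, 5], [4], [6]].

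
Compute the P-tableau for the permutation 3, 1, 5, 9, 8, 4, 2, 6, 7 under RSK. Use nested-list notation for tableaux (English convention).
P = [[1, 2, 6, 7], [3, 4, 8], [5], [9]]

Insert 3: appended to row 1. P = [[3]].
Insert 1: 1 bumps 3 from row 1; 3 starts row 2. P = [[1], [3]].
Insert 5: appended to row 1. P = [[1, 5], [3]].
Insert 9: appended to row 1. P = [[1, 5, 9], [3]].
Insert 8: 8 bumps 9 from row 1; 9 appends to row 2. P = [[1, 5, 8], [3, 9]].
Insert 4: 4 bumps 5 from row 1; 5 bumps 9 from row 2; 9 starts row 3. P = [[1, 4, 8], [3, 5], [9]].
Insert 2: 2 bumps 4 from row 1; 4 bumps 5 from row 2; 5 bumps 9 from row 3; 9 starts row 4. P = [[1, 2, 8], [3, 4], [5], [9]].
Insert 6: 6 bumps 8 from row 1; 8 appends to row 2. P = [[1, 2, 6], [3, 4, 8], [5], [9]].
Insert 7: appended to row 1. P = [[1, 2, 6, 7], [3, 4, 8], [5], [9]].

So P = [[1, 2, 6, 7], [3, 4, 8], [5], [9]].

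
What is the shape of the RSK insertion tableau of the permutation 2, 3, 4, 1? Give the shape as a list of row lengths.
[3, 1]

Row-insert each entry into an empty tableau.

After inserting 2: P = [[2]].
After inserting 3: P = [[2, 3]].
After inserting 4: P = [[2, 3, 4]].
After inserting 1: P = [[1, 3, 4], [2]].

The final insertion tableau P = [[1, 3, 4], [2]] has shape [3, 1].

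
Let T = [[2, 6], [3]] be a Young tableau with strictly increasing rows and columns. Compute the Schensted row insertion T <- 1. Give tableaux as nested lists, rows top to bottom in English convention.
[[1, 6], [2], [3]]

In row 1, 1 replaces 2 (the leftmost entry greater than 1); 2 is bumped to row 2. In row 2, 2 replaces 3 (the leftmost entry greater than 2); 3 is bumped to row 3. 3 starts a new row 3. The new tableau is [[1, 6], [2], [3]].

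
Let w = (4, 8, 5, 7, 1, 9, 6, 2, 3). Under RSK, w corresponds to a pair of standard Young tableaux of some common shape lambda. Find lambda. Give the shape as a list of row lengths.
[4, 3, 1, 1]

RSK row insertion gives P = [[1, 2, 3, 9], [4, 5, 6], [7], [8]], which has shape [4, 3, 1, 1].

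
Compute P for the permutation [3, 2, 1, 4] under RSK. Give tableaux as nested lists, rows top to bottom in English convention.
P = [[1, 4], [2], [3]]

After inserting 3: P = [[3]].
After inserting 2: P = [[2], [3]].
After inserting 1: P = [[1], [2], [3]].
After inserting 4: P = [[1, 4], [2], [3]].

So P = [[1, 4], [2], [3]].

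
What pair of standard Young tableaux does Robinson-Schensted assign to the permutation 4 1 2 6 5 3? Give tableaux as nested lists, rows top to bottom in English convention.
Insert each entry of the permutation into P by Schensted row insertion, recording in Q the position of each new cell.

Insert 4: appended to row 1. P = [[4]].
Insert 1: 1 bumps 4 from row 1; 4 starts row 2. P = [[1], [4]].
Insert 2: appended to row 1. P = [[1, 2], [4]].
Insert 6: appended to row 1. P = [[1, 2, 6], [4]].
Insert 5: 5 bumps 6 from row 1; 6 appends to row 2. P = [[1, 2, 5], [4, 6]].
Insert 3: 3 bumps 5 from row 1; 5 bumps 6 from row 2; 6 starts row 3. P = [[1, 2, 3], [4, 5], [6]].

So P = [[1, 2, 3], [4, 5], [6]], Q = [[1, 3, 4], [2, 5], [6]].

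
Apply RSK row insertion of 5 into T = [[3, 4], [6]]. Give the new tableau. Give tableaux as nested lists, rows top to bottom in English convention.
5 is larger than every entry of row 1, so it is appended to row 1. The new tableau is [[3, 4, 5], [6]].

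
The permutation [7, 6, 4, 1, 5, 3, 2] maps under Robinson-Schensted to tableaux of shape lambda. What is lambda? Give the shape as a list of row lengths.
Row-insert each entry into an empty tableau.

After inserting 7: P = [[7]].
After inserting 6: P = [[6], [7]].
After inserting 4: P = [[4], [6], [7]].
After inserting 1: P = [[1], [4], [6], [7]].
After inserting 5: P = [[1, 5], [4], [6], [7]].
After inserting 3: P = [[1, 3], [4, 5], [6], [7]].
After inserting 2: P = [[1, 2], [3, 5], [4], [6], [7]].

The final insertion tableau P = [[1, 2], [3, 5], [4], [6], [7]] has shape [2, 2, 1, 1, 1].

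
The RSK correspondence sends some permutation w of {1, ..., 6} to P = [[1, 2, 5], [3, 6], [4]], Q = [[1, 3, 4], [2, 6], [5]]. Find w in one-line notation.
Reverse RSK: for i = n, n-1, ..., 1, locate i in Q, remove the corresponding corner cell from P, and reverse-bump its entry up through P; the value ejected from row 1 is w(i).

So w = 4 1 3 6 2 5.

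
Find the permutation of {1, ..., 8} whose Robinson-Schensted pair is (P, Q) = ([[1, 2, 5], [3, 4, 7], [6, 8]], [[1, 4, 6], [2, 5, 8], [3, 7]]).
Reverse the RSK construction: for i from n down to 1, find the cell of Q containing i, remove the entry at that cell from P, and reverse-bump it up through P; the value ejected from row 1 is w(i).

Step i=8: Q has 8 at row 2, column 3; remove 7 from row 2 of P and reverse-bump: 7 enters row 1 and ejects 5. So w(8) = 5. P is now [[1, 2, 7], [3, 4], [6, 8]].
Step i=7: Q has 7 at row 3, column 2; remove 8 from row 3 of P and reverse-bump: 8 enters row 2 and ejects 4; 4 enters row 1 and ejects 2. So w(7) = 2. P is now [[1, 4, 7], [3, 8], [6]].
Step i=6: Q has 6 at row 1, column 3; remove that cell from P, ejecting 7. So w(6) = 7. P is now [[1, 4], [3, 8], [6]].
Step i=5: Q has 5 at row 2, column 2; remove 8 from row 2 of P and reverse-bump: 8 enters row 1 and ejects 4. So w(5) = 4. P is now [[1, 8], [3], [6]].
Step i=4: Q has 4 at row 1, column 2; remove that cell from P, ejecting 8. So w(4) = 8. P is now [[1], [3], [6]].
Step i=3: Q has 3 at row 3, column 1; remove 6 from row 3 of P and reverse-bump: 6 enters row 2 and ejects 3; 3 enters row 1 and ejects 1. So w(3) = 1. P is now [[3], [6]].
Step i=2: Q has 2 at row 2, column 1; remove 6 from row 2 of P and reverse-bump: 6 enters row 1 and ejects 3. So w(2) = 3. P is now [[6]].
Step i=1: Q has 1 at row 1, column 1; remove that cell from P, ejecting 6. So w(1) = 6. P is now [].

So w = 6 3 1 8 4 7 2 5.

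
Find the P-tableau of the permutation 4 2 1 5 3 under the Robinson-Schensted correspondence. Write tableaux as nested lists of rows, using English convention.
Insert 4: appended to row 1. P = [[4]].
Insert 2: 2 bumps 4 from row 1; 4 starts row 2. P = [[2], [4]].
Insert 1: 1 bumps 2 from row 1; 2 bumps 4 from row 2; 4 starts row 3. P = [[1], [2], [4]].
Insert 5: appended to row 1. P = [[1, 5], [2], [4]].
Insert 3: 3 bumps 5 from row 1; 5 appends to row 2. P = [[1, 3], [2, 5], [4]].

So P = [[1, 3], [2, 5], [4]].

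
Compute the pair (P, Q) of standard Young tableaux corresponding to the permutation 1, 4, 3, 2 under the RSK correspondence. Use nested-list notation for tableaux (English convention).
Insert each entry of the permutation into P by Schensted row insertion, recording in Q the position of each new cell.

After inserting 1: P = [[1]].
After inserting 4: P = [[1, 4]].
After inserting 3: P = [[1, 3], [4]].
After inserting 2: P = [[1, 2], [3], [4]].

So P = [[1, 2], [3], [4]], Q = [[1, 2], [3], [4]].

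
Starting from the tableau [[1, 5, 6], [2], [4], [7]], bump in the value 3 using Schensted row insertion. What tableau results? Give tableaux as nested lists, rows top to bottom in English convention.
[[1, 3, 6], [2, 5], [4], [7]]

In row 1, 3 replaces 5 (the leftmost entry greater than 3); 5 is bumped to row 2. 5 is appended to row 2. The new tableau is [[1, 3, 6], [2, 5], [4], [7]].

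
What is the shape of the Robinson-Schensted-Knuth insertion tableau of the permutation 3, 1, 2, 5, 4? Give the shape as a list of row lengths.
Row-insert each entry into an empty tableau.

After inserting 3: P = [[3]].
After inserting 1: P = [[1], [3]].
After inserting 2: P = [[1, 2], [3]].
After inserting 5: P = [[1, 2, 5], [3]].
After inserting 4: P = [[1, 2, 4], [3, 5]].

The final insertion tableau P = [[1, 2, 4], [3, 5]] has shape [3, 2].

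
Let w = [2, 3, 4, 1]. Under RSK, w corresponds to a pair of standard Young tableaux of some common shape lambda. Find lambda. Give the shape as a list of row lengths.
[3, 1]

Row-insert each entry into an empty tableau.

After inserting 2: P = [[2]].
After inserting 3: P = [[2, 3]].
After inserting 4: P = [[2, 3, 4]].
After inserting 1: P = [[1, 3, 4], [2]].

The final insertion tableau P = [[1, 3, 4], [2]] has shape [3, 1].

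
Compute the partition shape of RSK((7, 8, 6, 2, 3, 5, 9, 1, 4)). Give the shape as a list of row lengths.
Row-insert each entry into an empty tableau.

After inserting 7: P = [[7]].
After inserting 8: P = [[7, 8]].
After inserting 6: P = [[6, 8], [7]].
After inserting 2: P = [[2, 8], [6], [7]].
After inserting 3: P = [[2, 3], [6, 8], [7]].
After inserting 5: P = [[2, 3, 5], [6, 8], [7]].
After inserting 9: P = [[2, 3, 5, 9], [6, 8], [7]].
After inserting 1: P = [[1, 3, 5, 9], [2, 8], [6], [7]].
After inserting 4: P = [[1, 3, 4, 9], [2, 5], [6, 8], [7]].

The final insertion tableau P = [[1, 3, 4, 9], [2, 5], [6, 8], [7]] has shape [4, 2, 2, 1].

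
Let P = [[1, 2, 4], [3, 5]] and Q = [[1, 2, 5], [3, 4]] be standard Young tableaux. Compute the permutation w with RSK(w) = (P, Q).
3 5 1 2 4

Reverse the RSK construction: for i from n down to 1, find the cell of Q containing i, remove the entry at that cell from P, and reverse-bump it up through P; the value ejected from row 1 is w(i).

Step i=5: Q has 5 at row 1, column 3; remove that cell from P, ejecting 4. So w(5) = 4. P is now [[1, 2], [3, 5]].
Step i=4: Q has 4 at row 2, column 2; remove 5 from row 2 of P and reverse-bump: 5 enters row 1 and ejects 2. So w(4) = 2. P is now [[1, 5], [3]].
Step i=3: Q has 3 at row 2, column 1; remove 3 from row 2 of P and reverse-bump: 3 enters row 1 and ejects 1. So w(3) = 1. P is now [[3, 5]].
Step i=2: Q has 2 at row 1, column 2; remove that cell from P, ejecting 5. So w(2) = 5. P is now [[3]].
Step i=1: Q has 1 at row 1, column 1; remove that cell from P, ejecting 3. So w(1) = 3. P is now [].

So w = 3 5 1 2 4.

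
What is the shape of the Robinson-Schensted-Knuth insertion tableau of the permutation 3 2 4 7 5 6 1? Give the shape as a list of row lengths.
Row-insert each entry into an empty tableau.

After inserting 3: P = [[3]].
After inserting 2: P = [[2], [3]].
After inserting 4: P = [[2, 4], [3]].
After inserting 7: P = [[2, 4, 7], [3]].
After inserting 5: P = [[2, 4, 5], [3, 7]].
After inserting 6: P = [[2, 4, 5, 6], [3, 7]].
After inserting 1: P = [[1, 4, 5, 6], [2, 7], [3]].

The final insertion tableau P = [[1, 4, 5, 6], [2, 7], [3]] has shape [4, 2, 1].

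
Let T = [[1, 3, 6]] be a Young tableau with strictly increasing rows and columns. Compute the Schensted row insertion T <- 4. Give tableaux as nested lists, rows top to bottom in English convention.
In row 1, 4 replaces 6 (the leftmost entry greater than 4); 6 is bumped to row 2. 6 starts a new row 2. The new tableau is [[1, 3, 4], [6]].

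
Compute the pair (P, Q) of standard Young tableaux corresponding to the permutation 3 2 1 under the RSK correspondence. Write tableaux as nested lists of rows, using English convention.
P = [[1], [2], [3]], Q = [[1], [2], [3]]

Insert each entry of the permutation into P by Schensted row insertion, recording in Q the position of each new cell.

After inserting 3: P = [[3]].
After inserting 2: P = [[2], [3]].
After inserting 1: P = [[1], [2], [3]].

So P = [[1], [2], [3]], Q = [[1], [2], [3]].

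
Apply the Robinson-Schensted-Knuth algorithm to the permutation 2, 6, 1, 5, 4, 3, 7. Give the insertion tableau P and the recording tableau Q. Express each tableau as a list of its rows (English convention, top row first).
P = [[1, 3, 7], [2, 4], [5], [6]], Q = [[1, 2, 7], [3, 4], [5], [6]]

Insert each entry of the permutation into P by Schensted row insertion, recording in Q the position of each new cell.

After inserting 2: P = [[2]].
After inserting 6: P = [[2, 6]].
After inserting 1: P = [[1, 6], [2]].
After inserting 5: P = [[1, 5], [2, 6]].
After inserting 4: P = [[1, 4], [2, 5], [6]].
After inserting 3: P = [[1, 3], [2, 4], [5], [6]].
After inserting 7: P = [[1, 3, 7], [2, 4], [5], [6]].

So P = [[1, 3, 7], [2, 4], [5], [6]], Q = [[1, 2, 7], [3, 4], [5], [6]].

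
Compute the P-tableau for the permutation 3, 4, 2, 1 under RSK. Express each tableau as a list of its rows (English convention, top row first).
P = [[1, 4], [2], [3]]

Insert 3: appended to row 1. P = [[3]].
Insert 4: appended to row 1. P = [[3, 4]].
Insert 2: 2 bumps 3 from row 1; 3 starts row 2. P = [[2, 4], [3]].
Insert 1: 1 bumps 2 from row 1; 2 bumps 3 from row 2; 3 starts row 3. P = [[1, 4], [2], [3]].

So P = [[1, 4], [2], [3]].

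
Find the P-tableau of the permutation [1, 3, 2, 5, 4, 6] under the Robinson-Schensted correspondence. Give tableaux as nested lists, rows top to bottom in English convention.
Insert 1: appended to row 1. P = [[1]].
Insert 3: appended to row 1. P = [[1, 3]].
Insert 2: 2 bumps 3 from row 1; 3 starts row 2. P = [[1, 2], [3]].
Insert 5: appended to row 1. P = [[1, 2, 5], [3]].
Insert 4: 4 bumps 5 from row 1; 5 appends to row 2. P = [[1, 2, 4], [3, 5]].
Insert 6: appended to row 1. P = [[1, 2, 4, 6], [3, 5]].

So P = [[1, 2, 4, 6], [3, 5]].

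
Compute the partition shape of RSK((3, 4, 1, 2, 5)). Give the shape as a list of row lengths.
[3, 2]

Row-insert each entry into an empty tableau.

After inserting 3: P = [[3]].
After inserting 4: P = [[3, 4]].
After inserting 1: P = [[1, 4], [3]].
After inserting 2: P = [[1, 2], [3, 4]].
After inserting 5: P = [[1, 2, 5], [3, 4]].

The final insertion tableau P = [[1, 2, 5], [3, 4]] has shape [3, 2].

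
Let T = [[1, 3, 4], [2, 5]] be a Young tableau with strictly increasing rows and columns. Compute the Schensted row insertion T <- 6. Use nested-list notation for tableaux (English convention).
6 is larger than every entry of row 1, so it is appended to row 1. The new tableau is [[1, 3, 4, 6], [2, 5]].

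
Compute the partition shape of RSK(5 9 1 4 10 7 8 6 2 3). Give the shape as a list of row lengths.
Row-insert each entry into an empty tableau.

After inserting 5: P = [[5]].
After inserting 9: P = [[5, 9]].
After inserting 1: P = [[1, 9], [5]].
After inserting 4: P = [[1, 4], [5, 9]].
After inserting 10: P = [[1, 4, 10], [5, 9]].
After inserting 7: P = [[1, 4, 7], [5, 9, 10]].
After inserting 8: P = [[1, 4, 7, 8], [5, 9, 10]].
After inserting 6: P = [[1, 4, 6, 8], [5, 7, 10], [9]].
After inserting 2: P = [[1, 2, 6, 8], [4, 7, 10], [5], [9]].
After inserting 3: P = [[1, 2, 3, 8], [4, 6, 10], [5, 7], [9]].

The final insertion tableau P = [[1, 2, 3, 8], [4, 6, 10], [5, 7], [9]] has shape [4, 3, 2, 1].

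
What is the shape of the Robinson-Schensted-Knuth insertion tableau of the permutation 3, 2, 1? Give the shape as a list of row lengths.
Row-insert each entry into an empty tableau.

After inserting 3: P = [[3]].
After inserting 2: P = [[2], [3]].
After inserting 1: P = [[1], [2], [3]].

The final insertion tableau P = [[1], [2], [3]] has shape [1, 1, 1].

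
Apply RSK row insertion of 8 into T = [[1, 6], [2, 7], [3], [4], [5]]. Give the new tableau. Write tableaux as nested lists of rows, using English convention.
8 is larger than every entry of row 1, so it is appended to row 1. The new tableau is [[1, 6, 8], [2, 7], [3], [4], [5]].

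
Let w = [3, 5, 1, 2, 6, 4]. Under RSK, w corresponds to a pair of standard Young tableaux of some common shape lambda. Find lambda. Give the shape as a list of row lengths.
[3, 3]

RSK row insertion gives P = [[1, 2, 4], [3, 5, 6]], which has shape [3, 3].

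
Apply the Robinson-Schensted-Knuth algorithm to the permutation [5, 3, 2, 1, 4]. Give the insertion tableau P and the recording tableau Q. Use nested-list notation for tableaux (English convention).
P = [[1, 4], [2], [3], [5]], Q = [[1, 5], [2], [3], [4]]

Insert each entry of the permutation into P by Schensted row insertion, recording in Q the position of each new cell.

After inserting 5: P = [[5]].
After inserting 3: P = [[3], [5]].
After inserting 2: P = [[2], [3], [5]].
After inserting 1: P = [[1], [2], [3], [5]].
After inserting 4: P = [[1, 4], [2], [3], [5]].

So P = [[1, 4], [2], [3], [5]], Q = [[1, 5], [2], [3], [4]].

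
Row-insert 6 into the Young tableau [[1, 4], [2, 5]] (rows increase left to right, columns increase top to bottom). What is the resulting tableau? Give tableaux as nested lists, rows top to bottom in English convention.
6 is larger than every entry of row 1, so it is appended to row 1. The new tableau is [[1, 4, 6], [2, 5]].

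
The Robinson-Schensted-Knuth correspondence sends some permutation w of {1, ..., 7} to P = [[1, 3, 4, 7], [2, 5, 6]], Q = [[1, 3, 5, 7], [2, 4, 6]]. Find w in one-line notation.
Reverse the RSK construction: for i from n down to 1, find the cell of Q containing i, remove the entry at that cell from P, and reverse-bump it up through P; the value ejected from row 1 is w(i).

Step i=7: Q has 7 at row 1, column 4; remove that cell from P, ejecting 7. So w(7) = 7. P is now [[1, 3, 4], [2, 5, 6]].
Step i=6: Q has 6 at row 2, column 3; remove 6 from row 2 of P and reverse-bump: 6 enters row 1 and ejects 4. So w(6) = 4. P is now [[1, 3, 6], [2, 5]].
Step i=5: Q has 5 at row 1, column 3; remove that cell from P, ejecting 6. So w(5) = 6. P is now [[1, 3], [2, 5]].
Step i=4: Q has 4 at row 2, column 2; remove 5 from row 2 of P and reverse-bump: 5 enters row 1 and ejects 3. So w(4) = 3. P is now [[1, 5], [2]].
Step i=3: Q has 3 at row 1, column 2; remove that cell from P, ejecting 5. So w(3) = 5. P is now [[1], [2]].
Step i=2: Q has 2 at row 2, column 1; remove 2 from row 2 of P and reverse-bump: 2 enters row 1 and ejects 1. So w(2) = 1. P is now [[2]].
Step i=1: Q has 1 at row 1, column 1; remove that cell from P, ejecting 2. So w(1) = 2. P is now [].

So w = 2 1 5 3 6 4 7.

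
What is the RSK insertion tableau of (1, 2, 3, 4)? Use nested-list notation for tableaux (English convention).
P = [[1, 2, 3, 4]]

After inserting 1: P = [[1]].
After inserting 2: P = [[1, 2]].
After inserting 3: P = [[1, 2, 3]].
After inserting 4: P = [[1, 2, 3, 4]].

So P = [[1, 2, 3, 4]].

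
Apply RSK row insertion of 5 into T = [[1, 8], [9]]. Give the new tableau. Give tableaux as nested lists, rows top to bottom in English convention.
In row 1, 5 replaces 8 (the leftmost entry greater than 5); 8 is bumped to row 2. In row 2, 8 replaces 9 (the leftmost entry greater than 8); 9 is bumped to row 3. 9 starts a new row 3. The new tableau is [[1, 5], [8], [9]].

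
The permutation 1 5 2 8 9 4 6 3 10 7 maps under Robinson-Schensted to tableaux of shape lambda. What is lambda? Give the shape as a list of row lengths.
[5, 4, 1]

Row-insert each entry into an empty tableau.

After inserting 1: P = [[1]].
After inserting 5: P = [[1, 5]].
After inserting 2: P = [[1, 2], [5]].
After inserting 8: P = [[1, 2, 8], [5]].
After inserting 9: P = [[1, 2, 8, 9], [5]].
After inserting 4: P = [[1, 2, 4, 9], [5, 8]].
After inserting 6: P = [[1, 2, 4, 6], [5, 8, 9]].
After inserting 3: P = [[1, 2, 3, 6], [4, 8, 9], [5]].
After inserting 10: P = [[1, 2, 3, 6, 10], [4, 8, 9], [5]].
After inserting 7: P = [[1, 2, 3, 6, 7], [4, 8, 9, 10], [5]].

The final insertion tableau P = [[1, 2, 3, 6, 7], [4, 8, 9, 10], [5]] has shape [5, 4, 1].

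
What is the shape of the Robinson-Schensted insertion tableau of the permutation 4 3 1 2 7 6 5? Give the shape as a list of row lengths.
Row-insert each entry into an empty tableau.

After inserting 4: P = [[4]].
After inserting 3: P = [[3], [4]].
After inserting 1: P = [[1], [3], [4]].
After inserting 2: P = [[1, 2], [3], [4]].
After inserting 7: P = [[1, 2, 7], [3], [4]].
After inserting 6: P = [[1, 2, 6], [3, 7], [4]].
After inserting 5: P = [[1, 2, 5], [3, 6], [4, 7]].

The final insertion tableau P = [[1, 2, 5], [3, 6], [4, 7]] has shape [3, 2, 2].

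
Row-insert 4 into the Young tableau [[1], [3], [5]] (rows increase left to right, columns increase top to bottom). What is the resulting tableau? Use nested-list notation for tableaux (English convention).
[[1, 4], [3], [5]]

4 is larger than every entry of row 1, so it is appended to row 1. The new tableau is [[1, 4], [3], [5]].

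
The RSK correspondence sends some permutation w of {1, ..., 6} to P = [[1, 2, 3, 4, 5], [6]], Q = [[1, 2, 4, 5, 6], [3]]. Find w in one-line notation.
1 6 2 3 4 5

Reverse the RSK construction: for i from n down to 1, find the cell of Q containing i, remove the entry at that cell from P, and reverse-bump it up through P; the value ejected from row 1 is w(i).

Step i=6: Q has 6 at row 1, column 5; remove that cell from P, ejecting 5. So w(6) = 5. P is now [[1, 2, 3, 4], [6]].
Step i=5: Q has 5 at row 1, column 4; remove that cell from P, ejecting 4. So w(5) = 4. P is now [[1, 2, 3], [6]].
Step i=4: Q has 4 at row 1, column 3; remove that cell from P, ejecting 3. So w(4) = 3. P is now [[1, 2], [6]].
Step i=3: Q has 3 at row 2, column 1; remove 6 from row 2 of P and reverse-bump: 6 enters row 1 and ejects 2. So w(3) = 2. P is now [[1, 6]].
Step i=2: Q has 2 at row 1, column 2; remove that cell from P, ejecting 6. So w(2) = 6. P is now [[1]].
Step i=1: Q has 1 at row 1, column 1; remove that cell from P, ejecting 1. So w(1) = 1. P is now [].

So w = 1 6 2 3 4 5.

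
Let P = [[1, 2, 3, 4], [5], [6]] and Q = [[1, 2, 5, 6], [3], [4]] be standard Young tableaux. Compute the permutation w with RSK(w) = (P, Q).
Reverse the RSK construction: for i from n down to 1, find the cell of Q containing i, remove the entry at that cell from P, and reverse-bump it up through P; the value ejected from row 1 is w(i).

Step i=6: Q has 6 at row 1, column 4; remove that cell from P, ejecting 4. So w(6) = 4. P is now [[1, 2, 3], [5], [6]].
Step i=5: Q has 5 at row 1, column 3; remove that cell from P, ejecting 3. So w(5) = 3. P is now [[1, 2], [5], [6]].
Step i=4: Q has 4 at row 3, column 1; remove 6 from row 3 of P and reverse-bump: 6 enters row 2 and ejects 5; 5 enters row 1 and ejects 2. So w(4) = 2. P is now [[1, 5], [6]].
Step i=3: Q has 3 at row 2, column 1; remove 6 from row 2 of P and reverse-bump: 6 enters row 1 and ejects 5. So w(3) = 5. P is now [[1, 6]].
Step i=2: Q has 2 at row 1, column 2; remove that cell from P, ejecting 6. So w(2) = 6. P is now [[1]].
Step i=1: Q has 1 at row 1, column 1; remove that cell from P, ejecting 1. So w(1) = 1. P is now [].

So w = 1 6 5 2 3 4.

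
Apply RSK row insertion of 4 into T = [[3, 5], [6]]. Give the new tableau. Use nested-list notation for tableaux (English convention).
In row 1, 4 replaces 5 (the leftmost entry greater than 4); 5 is bumped to row 2. In row 2, 5 replaces 6 (the leftmost entry greater than 5); 6 is bumped to row 3. 6 starts a new row 3. The new tableau is [[3, 4], [5], [6]].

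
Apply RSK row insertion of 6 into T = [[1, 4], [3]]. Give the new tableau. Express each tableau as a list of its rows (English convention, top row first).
6 is larger than every entry of row 1, so it is appended to row 1. The new tableau is [[1, 4, 6], [3]].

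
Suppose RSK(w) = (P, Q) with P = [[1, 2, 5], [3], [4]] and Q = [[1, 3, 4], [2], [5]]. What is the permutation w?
Reverse the RSK construction: for i from n down to 1, find the cell of Q containing i, remove the entry at that cell from P, and reverse-bump it up through P; the value ejected from row 1 is w(i).

Step i=5: Q has 5 at row 3, column 1; remove 4 from row 3 of P and reverse-bump: 4 enters row 2 and ejects 3; 3 enters row 1 and ejects 2. So w(5) = 2. P is now [[1, 3, 5], [4]].
Step i=4: Q has 4 at row 1, column 3; remove that cell from P, ejecting 5. So w(4) = 5. P is now [[1, 3], [4]].
Step i=3: Q has 3 at row 1, column 2; remove that cell from P, ejecting 3. So w(3) = 3. P is now [[1], [4]].
Step i=2: Q has 2 at row 2, column 1; remove 4 from row 2 of P and reverse-bump: 4 enters row 1 and ejects 1. So w(2) = 1. P is now [[4]].
Step i=1: Q has 1 at row 1, column 1; remove that cell from P, ejecting 4. So w(1) = 4. P is now [].

So w = 4 1 3 5 2.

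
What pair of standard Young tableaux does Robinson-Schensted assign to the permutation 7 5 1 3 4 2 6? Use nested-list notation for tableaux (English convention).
P = [[1, 2, 4, 6], [3], [5], [7]], Q = [[1, 4, 5, 7], [2], [3], [6]]

Insert each entry of the permutation into P by Schensted row insertion, recording in Q the position of each new cell.

After inserting 7: P = [[7]].
After inserting 5: P = [[5], [7]].
After inserting 1: P = [[1], [5], [7]].
After inserting 3: P = [[1, 3], [5], [7]].
After inserting 4: P = [[1, 3, 4], [5], [7]].
After inserting 2: P = [[1, 2, 4], [3], [5], [7]].
After inserting 6: P = [[1, 2, 4, 6], [3], [5], [7]].

So P = [[1, 2, 4, 6], [3], [5], [7]], Q = [[1, 4, 5, 7], [2], [3], [6]].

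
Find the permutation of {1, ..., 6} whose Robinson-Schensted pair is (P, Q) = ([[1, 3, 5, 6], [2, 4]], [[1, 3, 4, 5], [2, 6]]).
2 1 4 5 6 3

Reverse RSK: for i = n, n-1, ..., 1, locate i in Q, remove the corresponding corner cell from P, and reverse-bump its entry up through P; the value ejected from row 1 is w(i).

So w = 2 1 4 5 6 3.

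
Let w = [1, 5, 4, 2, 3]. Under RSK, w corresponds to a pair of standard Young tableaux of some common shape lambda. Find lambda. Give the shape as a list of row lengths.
Row-insert each entry into an empty tableau.

After inserting 1: P = [[1]].
After inserting 5: P = [[1, 5]].
After inserting 4: P = [[1, 4], [5]].
After inserting 2: P = [[1, 2], [4], [5]].
After inserting 3: P = [[1, 2, 3], [4], [5]].

The final insertion tableau P = [[1, 2, 3], [4], [5]] has shape [3, 1, 1].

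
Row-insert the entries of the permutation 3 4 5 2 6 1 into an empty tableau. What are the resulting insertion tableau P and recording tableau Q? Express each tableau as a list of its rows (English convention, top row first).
Insert each entry of the permutation into P by Schensted row insertion, recording in Q the position of each new cell.

Insert 3: appended to row 1. P = [[3]].
Insert 4: appended to row 1. P = [[3, 4]].
Insert 5: appended to row 1. P = [[3, 4, 5]].
Insert 2: 2 bumps 3 from row 1; 3 starts row 2. P = [[2, 4, 5], [3]].
Insert 6: appended to row 1. P = [[2, 4, 5, 6], [3]].
Insert 1: 1 bumps 2 from row 1; 2 bumps 3 from row 2; 3 starts row 3. P = [[1, 4, 5, 6], [2], [3]].

So P = [[1, 4, 5, 6], [2], [3]], Q = [[1, 2, 3, 5], [4], [6]].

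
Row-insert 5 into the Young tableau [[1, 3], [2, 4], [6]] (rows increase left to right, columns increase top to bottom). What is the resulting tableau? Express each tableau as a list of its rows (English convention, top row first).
[[1, 3, 5], [2, 4], [6]]

5 is larger than every entry of row 1, so it is appended to row 1. The new tableau is [[1, 3, 5], [2, 4], [6]].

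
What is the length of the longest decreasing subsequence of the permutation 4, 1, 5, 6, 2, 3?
2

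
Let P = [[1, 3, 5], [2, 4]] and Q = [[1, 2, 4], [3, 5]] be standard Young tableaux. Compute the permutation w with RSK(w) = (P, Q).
Reverse the RSK construction: for i from n down to 1, find the cell of Q containing i, remove the entry at that cell from P, and reverse-bump it up through P; the value ejected from row 1 is w(i).

Step i=5: Q has 5 at row 2, column 2; remove 4 from row 2 of P and reverse-bump: 4 enters row 1 and ejects 3. So w(5) = 3. P is now [[1, 4, 5], [2]].
Step i=4: Q has 4 at row 1, column 3; remove that cell from P, ejecting 5. So w(4) = 5. P is now [[1, 4], [2]].
Step i=3: Q has 3 at row 2, column 1; remove 2 from row 2 of P and reverse-bump: 2 enters row 1 and ejects 1. So w(3) = 1. P is now [[2, 4]].
Step i=2: Q has 2 at row 1, column 2; remove that cell from P, ejecting 4. So w(2) = 4. P is now [[2]].
Step i=1: Q has 1 at row 1, column 1; remove that cell from P, ejecting 2. So w(1) = 2. P is now [].

So w = 2 4 1 5 3.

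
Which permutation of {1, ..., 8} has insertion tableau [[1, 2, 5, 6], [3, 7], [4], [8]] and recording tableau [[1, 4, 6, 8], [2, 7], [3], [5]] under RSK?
Reverse the RSK construction: for i from n down to 1, find the cell of Q containing i, remove the entry at that cell from P, and reverse-bump it up through P; the value ejected from row 1 is w(i).

Step i=8: Q has 8 at row 1, column 4; remove that cell from P, ejecting 6. So w(8) = 6. P is now [[1, 2, 5], [3, 7], [4], [8]].
Step i=7: Q has 7 at row 2, column 2; remove 7 from row 2 of P and reverse-bump: 7 enters row 1 and ejects 5. So w(7) = 5. P is now [[1, 2, 7], [3], [4], [8]].
Step i=6: Q has 6 at row 1, column 3; remove that cell from P, ejecting 7. So w(6) = 7. P is now [[1, 2], [3], [4], [8]].
Step i=5: Q has 5 at row 4, column 1; remove 8 from row 4 of P and reverse-bump: 8 enters row 3 and ejects 4; 4 enters row 2 and ejects 3; 3 enters row 1 and ejects 2. So w(5) = 2. P is now [[1, 3], [4], [8]].
Step i=4: Q has 4 at row 1, column 2; remove that cell from P, ejecting 3. So w(4) = 3. P is now [[1], [4], [8]].
Step i=3: Q has 3 at row 3, column 1; remove 8 from row 3 of P and reverse-bump: 8 enters row 2 and ejects 4; 4 enters row 1 and ejects 1. So w(3) = 1. P is now [[4], [8]].
Step i=2: Q has 2 at row 2, column 1; remove 8 from row 2 of P and reverse-bump: 8 enters row 1 and ejects 4. So w(2) = 4. P is now [[8]].
Step i=1: Q has 1 at row 1, column 1; remove that cell from P, ejecting 8. So w(1) = 8. P is now [].

So w = 8 4 1 3 2 7 5 6.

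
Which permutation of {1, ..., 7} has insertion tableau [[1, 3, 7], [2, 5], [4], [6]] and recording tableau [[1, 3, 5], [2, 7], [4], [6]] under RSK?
Reverse the RSK construction: for i from n down to 1, find the cell of Q containing i, remove the entry at that cell from P, and reverse-bump it up through P; the value ejected from row 1 is w(i).

Step i=7: Q has 7 at row 2, column 2; remove 5 from row 2 of P and reverse-bump: 5 enters row 1 and ejects 3. So w(7) = 3. P is now [[1, 5, 7], [2], [4], [6]].
Step i=6: Q has 6 at row 4, column 1; remove 6 from row 4 of P and reverse-bump: 6 enters row 3 and ejects 4; 4 enters row 2 and ejects 2; 2 enters row 1 and ejects 1. So w(6) = 1. P is now [[2, 5, 7], [4], [6]].
Step i=5: Q has 5 at row 1, column 3; remove that cell from P, ejecting 7. So w(5) = 7. P is now [[2, 5], [4], [6]].
Step i=4: Q has 4 at row 3, column 1; remove 6 from row 3 of P and reverse-bump: 6 enters row 2 and ejects 4; 4 enters row 1 and ejects 2. So w(4) = 2. P is now [[4, 5], [6]].
Step i=3: Q has 3 at row 1, column 2; remove that cell from P, ejecting 5. So w(3) = 5. P is now [[4], [6]].
Step i=2: Q has 2 at row 2, column 1; remove 6 from row 2 of P and reverse-bump: 6 enters row 1 and ejects 4. So w(2) = 4. P is now [[6]].
Step i=1: Q has 1 at row 1, column 1; remove that cell from P, ejecting 6. So w(1) = 6. P is now [].

So w = 6 4 5 2 7 1 3.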